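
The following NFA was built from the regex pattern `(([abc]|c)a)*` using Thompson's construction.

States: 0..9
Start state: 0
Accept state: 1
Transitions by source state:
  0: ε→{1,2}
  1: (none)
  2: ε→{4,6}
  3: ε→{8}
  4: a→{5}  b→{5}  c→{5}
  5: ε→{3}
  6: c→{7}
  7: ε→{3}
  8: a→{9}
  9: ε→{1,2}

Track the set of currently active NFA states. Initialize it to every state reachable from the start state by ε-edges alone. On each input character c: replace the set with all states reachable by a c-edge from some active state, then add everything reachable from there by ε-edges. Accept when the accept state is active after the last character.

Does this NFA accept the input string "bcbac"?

Answer: REJECT

Steps:
S₀ = ε-closure({0}) = {0,1,2,4,6}
'b' @ 1: {3,5,8}
'c' @ 2: {}  — state set empty
rest 'bac' ignored (set empty)
after full input: {}  (accept=1 not in)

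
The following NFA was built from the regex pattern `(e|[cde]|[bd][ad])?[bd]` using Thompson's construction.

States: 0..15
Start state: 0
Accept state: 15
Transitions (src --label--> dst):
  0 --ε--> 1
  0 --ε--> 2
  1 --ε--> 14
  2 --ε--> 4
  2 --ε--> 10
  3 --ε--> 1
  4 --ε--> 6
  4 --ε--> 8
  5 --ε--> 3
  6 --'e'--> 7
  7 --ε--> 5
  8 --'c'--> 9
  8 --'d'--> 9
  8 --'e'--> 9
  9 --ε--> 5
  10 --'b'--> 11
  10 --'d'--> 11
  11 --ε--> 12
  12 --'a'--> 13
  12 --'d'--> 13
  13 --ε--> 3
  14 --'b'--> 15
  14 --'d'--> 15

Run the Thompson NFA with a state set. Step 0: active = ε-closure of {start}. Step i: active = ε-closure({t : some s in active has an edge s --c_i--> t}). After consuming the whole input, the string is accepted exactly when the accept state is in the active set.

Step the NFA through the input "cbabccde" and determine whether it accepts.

start: ε-closure({0}) = {0,1,2,4,6,8,10,14}
'c' @ 1: {1,3,5,9,14}
'b' @ 2: {15}  (accept∈set)
'a' @ 3: {}  — no active states
rest 'bccde' ignored (set empty)
after full input: {}  (accept=15 not in)

Answer: REJECT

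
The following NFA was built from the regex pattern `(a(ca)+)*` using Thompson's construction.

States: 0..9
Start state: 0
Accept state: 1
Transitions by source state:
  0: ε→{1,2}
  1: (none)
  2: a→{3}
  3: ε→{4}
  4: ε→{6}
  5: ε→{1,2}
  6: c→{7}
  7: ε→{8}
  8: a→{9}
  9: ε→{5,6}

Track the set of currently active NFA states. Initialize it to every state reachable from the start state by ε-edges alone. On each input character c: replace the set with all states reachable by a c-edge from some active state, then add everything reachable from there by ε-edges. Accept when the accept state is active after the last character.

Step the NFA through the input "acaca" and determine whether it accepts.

Answer: ACCEPT

Steps:
initial (ε-close {0}): {0,1,2}
'a' @ 1: {3,4,6}
'c' @ 2: {7,8}
'a' @ 3: {1,2,5,6,9}  (accept∈set)
'c' @ 4: {7,8}
'a' @ 5: {1,2,5,6,9}  (accept∈set)
final: {1,2,5,6,9}; accept 1 in set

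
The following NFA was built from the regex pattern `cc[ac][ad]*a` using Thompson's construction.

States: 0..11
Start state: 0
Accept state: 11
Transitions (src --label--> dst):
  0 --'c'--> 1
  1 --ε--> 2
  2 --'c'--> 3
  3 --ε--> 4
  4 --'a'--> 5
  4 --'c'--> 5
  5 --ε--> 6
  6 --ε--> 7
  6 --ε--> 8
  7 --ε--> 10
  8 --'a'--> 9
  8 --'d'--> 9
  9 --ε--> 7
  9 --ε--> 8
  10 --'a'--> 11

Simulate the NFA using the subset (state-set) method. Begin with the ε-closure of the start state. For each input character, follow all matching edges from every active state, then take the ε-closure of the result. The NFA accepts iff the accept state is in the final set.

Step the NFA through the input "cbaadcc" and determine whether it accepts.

S₀ = ε-closure({0}) = {0}
'c' @ 1: {1,2}
'b' @ 2: {}  — state set empty
rest 'aadcc' ignored (set empty)
end set {} — state 11 not in

Answer: REJECT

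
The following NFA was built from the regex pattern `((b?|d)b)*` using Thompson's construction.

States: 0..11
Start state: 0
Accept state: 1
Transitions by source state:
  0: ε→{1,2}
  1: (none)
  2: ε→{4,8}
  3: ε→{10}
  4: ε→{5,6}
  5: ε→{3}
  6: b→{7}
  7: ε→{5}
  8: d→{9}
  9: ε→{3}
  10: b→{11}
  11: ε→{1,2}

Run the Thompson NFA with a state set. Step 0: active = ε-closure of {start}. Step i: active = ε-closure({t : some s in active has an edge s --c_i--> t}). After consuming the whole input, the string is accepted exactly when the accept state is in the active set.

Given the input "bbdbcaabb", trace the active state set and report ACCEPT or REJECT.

Answer: REJECT

Derivation:
S₀ = ε-closure({0}) = {0,1,2,3,4,5,6,8,10}
'b' @ 1: {1,2,3,4,5,6,7,8,10,11}  ✓accept
'b' @ 2: {1,2,3,4,5,6,7,8,10,11}  ✓accept
'd' @ 3: {3,9,10}
'b' @ 4: {1,2,3,4,5,6,8,10,11}  ✓accept
'c' @ 5: {}  — no active states
rest 'aabb' ignored (set empty)
end set {} — state 1 not in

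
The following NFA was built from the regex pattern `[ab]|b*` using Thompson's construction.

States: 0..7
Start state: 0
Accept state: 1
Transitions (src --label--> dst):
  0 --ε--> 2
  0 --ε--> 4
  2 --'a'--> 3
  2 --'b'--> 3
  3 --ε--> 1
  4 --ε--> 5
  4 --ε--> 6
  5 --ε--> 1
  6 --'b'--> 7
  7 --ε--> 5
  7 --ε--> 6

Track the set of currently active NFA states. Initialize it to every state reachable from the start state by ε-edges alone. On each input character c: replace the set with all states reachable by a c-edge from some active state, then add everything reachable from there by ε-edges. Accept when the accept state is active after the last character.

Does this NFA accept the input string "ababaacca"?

S₀ = ε-closure({0}) = {0,1,2,4,5,6}
'a' @ 1: {1,3}  ✓accept
'b' @ 2: {}  — no active states
rest 'abaacca' ignored (set empty)
final: {}; accept 1 not in set

Answer: REJECT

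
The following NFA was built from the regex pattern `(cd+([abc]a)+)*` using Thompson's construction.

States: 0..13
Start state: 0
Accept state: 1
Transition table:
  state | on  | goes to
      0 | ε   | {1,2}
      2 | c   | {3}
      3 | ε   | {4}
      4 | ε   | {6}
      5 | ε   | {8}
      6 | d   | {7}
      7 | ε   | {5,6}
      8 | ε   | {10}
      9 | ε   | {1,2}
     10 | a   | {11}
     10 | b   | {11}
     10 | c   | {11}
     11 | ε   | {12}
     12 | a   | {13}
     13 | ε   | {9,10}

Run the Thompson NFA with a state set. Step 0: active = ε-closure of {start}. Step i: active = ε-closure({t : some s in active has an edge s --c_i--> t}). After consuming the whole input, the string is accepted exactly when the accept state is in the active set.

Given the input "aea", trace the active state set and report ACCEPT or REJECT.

start: ε-closure({0}) = {0,1,2}
'a' @ 1: {}  — dead — no transitions
rest 'ea' ignored (set empty)
final: {}; accept 1 not in set

Answer: REJECT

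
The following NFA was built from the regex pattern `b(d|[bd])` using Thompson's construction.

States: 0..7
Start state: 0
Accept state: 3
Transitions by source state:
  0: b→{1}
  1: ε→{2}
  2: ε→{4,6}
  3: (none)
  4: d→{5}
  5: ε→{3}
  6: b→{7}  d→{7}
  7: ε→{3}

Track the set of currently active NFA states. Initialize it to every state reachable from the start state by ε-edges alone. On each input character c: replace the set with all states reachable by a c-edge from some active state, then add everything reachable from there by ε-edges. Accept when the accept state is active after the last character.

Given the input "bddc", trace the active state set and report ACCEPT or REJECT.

start: ε-closure({0}) = {0}
'b' @ 1: {1,2,4,6}
'd' @ 2: {3,5,7}  (accept∈set)
'd' @ 3: {}  — dead — no transitions
rest 'c' ignored (set empty)
after full input: {}  (accept=3 not in)

Answer: REJECT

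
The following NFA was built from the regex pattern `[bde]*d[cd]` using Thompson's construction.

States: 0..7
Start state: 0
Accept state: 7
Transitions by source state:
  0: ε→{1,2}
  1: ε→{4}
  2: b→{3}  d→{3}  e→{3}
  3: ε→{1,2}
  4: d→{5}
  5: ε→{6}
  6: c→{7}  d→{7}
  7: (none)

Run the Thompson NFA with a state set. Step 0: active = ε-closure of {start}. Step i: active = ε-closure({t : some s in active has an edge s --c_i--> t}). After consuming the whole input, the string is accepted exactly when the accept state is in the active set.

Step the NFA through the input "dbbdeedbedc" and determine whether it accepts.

initial (ε-close {0}): {0,1,2,4}
'd' @ 1: {1,2,3,4,5,6}
'b' @ 2: {1,2,3,4}
'b' @ 3: {1,2,3,4}
'd' @ 4: {1,2,3,4,5,6}
'e' @ 5: {1,2,3,4}
'e' @ 6: {1,2,3,4}
'd' @ 7: {1,2,3,4,5,6}
'b' @ 8: {1,2,3,4}
'e' @ 9: {1,2,3,4}
'd' @ 10: {1,2,3,4,5,6}
'c' @ 11: {7}  [accepting]
end set {7} — state 7 in

Answer: ACCEPT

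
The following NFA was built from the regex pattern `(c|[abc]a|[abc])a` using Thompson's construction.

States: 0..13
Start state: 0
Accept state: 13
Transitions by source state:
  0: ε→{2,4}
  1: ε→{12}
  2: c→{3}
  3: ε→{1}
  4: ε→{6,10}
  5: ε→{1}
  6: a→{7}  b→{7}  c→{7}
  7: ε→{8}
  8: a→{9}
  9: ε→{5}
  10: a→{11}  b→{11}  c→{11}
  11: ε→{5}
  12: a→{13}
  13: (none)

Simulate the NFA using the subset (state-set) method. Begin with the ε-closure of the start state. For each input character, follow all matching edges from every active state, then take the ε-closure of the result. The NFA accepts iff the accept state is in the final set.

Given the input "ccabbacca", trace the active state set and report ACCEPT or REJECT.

Answer: REJECT

Derivation:
initial (ε-close {0}): {0,2,4,6,10}
'c' @ 1: {1,3,5,7,8,11,12}
'c' @ 2: {}  — dead — no transitions
rest 'abbacca' ignored (set empty)
final: {}; accept 13 not in set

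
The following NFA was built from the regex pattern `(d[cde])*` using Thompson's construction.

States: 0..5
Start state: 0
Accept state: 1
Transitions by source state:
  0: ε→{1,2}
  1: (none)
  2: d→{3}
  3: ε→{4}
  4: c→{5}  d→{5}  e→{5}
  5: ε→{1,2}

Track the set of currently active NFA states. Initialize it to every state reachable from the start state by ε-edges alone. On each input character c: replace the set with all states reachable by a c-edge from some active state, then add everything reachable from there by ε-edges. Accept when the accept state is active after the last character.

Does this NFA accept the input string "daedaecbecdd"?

Answer: REJECT

Trace:
initial (ε-close {0}): {0,1,2}
'd' @ 1: {3,4}
'a' @ 2: {}  — no active states
rest 'edaecbecdd' ignored (set empty)
final: {}; accept 1 not in set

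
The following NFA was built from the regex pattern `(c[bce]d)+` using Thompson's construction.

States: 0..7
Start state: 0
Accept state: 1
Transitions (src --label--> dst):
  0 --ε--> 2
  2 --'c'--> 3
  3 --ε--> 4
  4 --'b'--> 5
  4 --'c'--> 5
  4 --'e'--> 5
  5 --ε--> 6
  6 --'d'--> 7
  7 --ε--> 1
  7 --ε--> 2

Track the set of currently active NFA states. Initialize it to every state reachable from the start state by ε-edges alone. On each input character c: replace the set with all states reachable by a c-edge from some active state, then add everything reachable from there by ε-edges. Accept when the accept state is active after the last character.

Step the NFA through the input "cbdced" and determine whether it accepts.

start: ε-closure({0}) = {0,2}
'c' @ 1: {3,4}
'b' @ 2: {5,6}
'd' @ 3: {1,2,7}  [accepting]
'c' @ 4: {3,4}
'e' @ 5: {5,6}
'd' @ 6: {1,2,7}  [accepting]
after full input: {1,2,7}  (accept=1 in)

Answer: ACCEPT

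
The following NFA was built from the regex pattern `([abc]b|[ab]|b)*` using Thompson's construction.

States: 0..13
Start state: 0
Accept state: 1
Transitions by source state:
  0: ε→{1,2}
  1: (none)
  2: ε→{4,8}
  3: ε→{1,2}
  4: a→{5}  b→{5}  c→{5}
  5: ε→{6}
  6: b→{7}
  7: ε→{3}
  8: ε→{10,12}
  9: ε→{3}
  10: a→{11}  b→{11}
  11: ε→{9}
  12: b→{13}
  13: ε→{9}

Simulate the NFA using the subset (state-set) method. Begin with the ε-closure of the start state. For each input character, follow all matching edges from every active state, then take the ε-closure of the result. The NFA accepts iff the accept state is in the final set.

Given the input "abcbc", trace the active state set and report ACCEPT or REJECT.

start: ε-closure({0}) = {0,1,2,4,8,10,12}
'a' @ 1: {1,2,3,4,5,6,8,9,10,11,12}  [accepting]
'b' @ 2: {1,2,3,4,5,6,7,8,9,10,11,12,13}  [accepting]
'c' @ 3: {5,6}
'b' @ 4: {1,2,3,4,7,8,10,12}  [accepting]
'c' @ 5: {5,6}
after full input: {5,6}  (accept=1 not in)

Answer: REJECT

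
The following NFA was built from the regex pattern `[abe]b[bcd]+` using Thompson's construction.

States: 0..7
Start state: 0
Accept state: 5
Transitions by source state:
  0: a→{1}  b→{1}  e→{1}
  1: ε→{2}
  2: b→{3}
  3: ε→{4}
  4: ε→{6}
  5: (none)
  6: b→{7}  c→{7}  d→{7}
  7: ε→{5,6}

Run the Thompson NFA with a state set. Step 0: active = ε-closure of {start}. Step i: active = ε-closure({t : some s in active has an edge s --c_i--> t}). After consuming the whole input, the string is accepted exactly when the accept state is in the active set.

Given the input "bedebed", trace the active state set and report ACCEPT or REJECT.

Answer: REJECT

Trace:
initial (ε-close {0}): {0}
'b' @ 1: {1,2}
'e' @ 2: {}  — no active states
rest 'debed' ignored (set empty)
after full input: {}  (accept=5 not in)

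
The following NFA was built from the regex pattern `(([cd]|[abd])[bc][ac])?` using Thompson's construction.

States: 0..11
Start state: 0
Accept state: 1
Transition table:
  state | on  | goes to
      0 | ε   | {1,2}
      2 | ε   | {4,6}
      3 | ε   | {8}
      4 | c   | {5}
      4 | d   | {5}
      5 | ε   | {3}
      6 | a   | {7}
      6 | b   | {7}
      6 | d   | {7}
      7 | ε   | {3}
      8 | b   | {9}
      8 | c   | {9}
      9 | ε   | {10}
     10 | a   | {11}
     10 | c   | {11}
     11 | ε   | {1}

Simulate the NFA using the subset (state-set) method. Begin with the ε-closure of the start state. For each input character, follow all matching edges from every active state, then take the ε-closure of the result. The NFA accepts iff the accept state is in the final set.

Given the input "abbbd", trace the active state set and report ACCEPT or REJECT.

initial (ε-close {0}): {0,1,2,4,6}
'a' @ 1: {3,7,8}
'b' @ 2: {9,10}
'b' @ 3: {}  — no active states
rest 'bd' ignored (set empty)
final: {}; accept 1 not in set

Answer: REJECT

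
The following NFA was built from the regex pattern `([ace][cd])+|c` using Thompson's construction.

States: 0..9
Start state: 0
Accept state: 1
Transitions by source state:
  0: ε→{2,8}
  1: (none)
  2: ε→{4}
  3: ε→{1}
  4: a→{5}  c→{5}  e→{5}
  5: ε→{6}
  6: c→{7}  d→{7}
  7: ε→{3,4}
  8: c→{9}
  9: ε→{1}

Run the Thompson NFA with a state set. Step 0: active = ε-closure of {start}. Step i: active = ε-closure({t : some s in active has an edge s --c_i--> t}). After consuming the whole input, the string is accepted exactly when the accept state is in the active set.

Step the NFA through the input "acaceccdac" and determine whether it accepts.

start: ε-closure({0}) = {0,2,4,8}
'a' @ 1: {5,6}
'c' @ 2: {1,3,4,7}  (accept∈set)
'a' @ 3: {5,6}
'c' @ 4: {1,3,4,7}  (accept∈set)
'e' @ 5: {5,6}
'c' @ 6: {1,3,4,7}  (accept∈set)
'c' @ 7: {5,6}
'd' @ 8: {1,3,4,7}  (accept∈set)
'a' @ 9: {5,6}
'c' @ 10: {1,3,4,7}  (accept∈set)
end set {1,3,4,7} — state 1 in

Answer: ACCEPT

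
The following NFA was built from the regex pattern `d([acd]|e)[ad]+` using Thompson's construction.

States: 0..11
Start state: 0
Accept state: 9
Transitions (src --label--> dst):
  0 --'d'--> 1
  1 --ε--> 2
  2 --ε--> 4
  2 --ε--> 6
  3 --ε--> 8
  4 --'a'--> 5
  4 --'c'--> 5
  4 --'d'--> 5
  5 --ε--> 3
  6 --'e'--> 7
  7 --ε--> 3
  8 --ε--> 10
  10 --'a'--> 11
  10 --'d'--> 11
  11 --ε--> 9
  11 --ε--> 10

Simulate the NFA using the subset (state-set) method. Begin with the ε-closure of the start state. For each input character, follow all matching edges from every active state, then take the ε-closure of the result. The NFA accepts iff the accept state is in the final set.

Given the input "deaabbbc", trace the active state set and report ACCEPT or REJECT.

initial (ε-close {0}): {0}
'd' @ 1: {1,2,4,6}
'e' @ 2: {3,7,8,10}
'a' @ 3: {9,10,11}  (accept∈set)
'a' @ 4: {9,10,11}  (accept∈set)
'b' @ 5: {}  — no active states
rest 'bbc' ignored (set empty)
after full input: {}  (accept=9 not in)

Answer: REJECT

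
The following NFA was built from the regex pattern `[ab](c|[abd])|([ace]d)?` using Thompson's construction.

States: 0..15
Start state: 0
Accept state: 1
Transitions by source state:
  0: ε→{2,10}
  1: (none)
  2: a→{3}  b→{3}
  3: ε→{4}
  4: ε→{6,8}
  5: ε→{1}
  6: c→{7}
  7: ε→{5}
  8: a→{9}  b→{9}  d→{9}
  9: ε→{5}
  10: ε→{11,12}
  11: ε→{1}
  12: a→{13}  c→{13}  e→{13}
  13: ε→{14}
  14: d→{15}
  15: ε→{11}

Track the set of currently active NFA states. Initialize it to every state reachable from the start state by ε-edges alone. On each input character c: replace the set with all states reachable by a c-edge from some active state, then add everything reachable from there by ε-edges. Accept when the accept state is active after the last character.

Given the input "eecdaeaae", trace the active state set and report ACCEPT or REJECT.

Answer: REJECT

Steps:
S₀ = ε-closure({0}) = {0,1,2,10,11,12}
'e' @ 1: {13,14}
'e' @ 2: {}  — no active states
rest 'cdaeaae' ignored (set empty)
end set {} — state 1 not in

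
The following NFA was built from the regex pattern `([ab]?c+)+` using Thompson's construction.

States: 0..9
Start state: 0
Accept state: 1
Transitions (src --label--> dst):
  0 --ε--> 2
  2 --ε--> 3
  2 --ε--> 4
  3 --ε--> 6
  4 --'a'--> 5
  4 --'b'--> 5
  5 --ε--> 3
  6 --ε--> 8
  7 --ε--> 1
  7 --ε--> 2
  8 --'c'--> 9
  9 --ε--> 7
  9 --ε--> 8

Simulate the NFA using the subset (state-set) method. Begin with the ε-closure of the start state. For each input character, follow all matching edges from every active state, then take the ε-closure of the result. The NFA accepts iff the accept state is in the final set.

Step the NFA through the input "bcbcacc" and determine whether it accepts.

initial (ε-close {0}): {0,2,3,4,6,8}
'b' @ 1: {3,5,6,8}
'c' @ 2: {1,2,3,4,6,7,8,9}  ✓accept
'b' @ 3: {3,5,6,8}
'c' @ 4: {1,2,3,4,6,7,8,9}  ✓accept
'a' @ 5: {3,5,6,8}
'c' @ 6: {1,2,3,4,6,7,8,9}  ✓accept
'c' @ 7: {1,2,3,4,6,7,8,9}  ✓accept
end set {1,2,3,4,6,7,8,9} — state 1 in

Answer: ACCEPT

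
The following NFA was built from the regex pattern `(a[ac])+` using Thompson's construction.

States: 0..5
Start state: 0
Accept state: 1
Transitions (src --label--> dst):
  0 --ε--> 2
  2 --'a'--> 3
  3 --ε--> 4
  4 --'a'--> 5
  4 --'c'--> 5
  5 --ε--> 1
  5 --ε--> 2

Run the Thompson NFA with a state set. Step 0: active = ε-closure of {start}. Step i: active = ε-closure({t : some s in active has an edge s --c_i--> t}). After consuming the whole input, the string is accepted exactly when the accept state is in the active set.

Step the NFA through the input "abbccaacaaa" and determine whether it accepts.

Answer: REJECT

Trace:
initial (ε-close {0}): {0,2}
'a' @ 1: {3,4}
'b' @ 2: {}  — no active states
rest 'bccaacaaa' ignored (set empty)
final: {}; accept 1 not in set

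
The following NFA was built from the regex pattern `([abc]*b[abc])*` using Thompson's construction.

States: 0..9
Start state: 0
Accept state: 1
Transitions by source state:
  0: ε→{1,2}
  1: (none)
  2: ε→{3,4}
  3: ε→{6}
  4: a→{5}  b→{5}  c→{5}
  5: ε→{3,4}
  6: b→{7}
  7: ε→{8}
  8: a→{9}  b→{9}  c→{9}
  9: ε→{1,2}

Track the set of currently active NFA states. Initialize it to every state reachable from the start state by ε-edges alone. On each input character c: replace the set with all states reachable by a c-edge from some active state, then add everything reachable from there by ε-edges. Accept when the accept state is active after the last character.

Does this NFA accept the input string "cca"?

Answer: REJECT

Trace:
S₀ = ε-closure({0}) = {0,1,2,3,4,6}
'c' @ 1: {3,4,5,6}
'c' @ 2: {3,4,5,6}
'a' @ 3: {3,4,5,6}
after full input: {3,4,5,6}  (accept=1 not in)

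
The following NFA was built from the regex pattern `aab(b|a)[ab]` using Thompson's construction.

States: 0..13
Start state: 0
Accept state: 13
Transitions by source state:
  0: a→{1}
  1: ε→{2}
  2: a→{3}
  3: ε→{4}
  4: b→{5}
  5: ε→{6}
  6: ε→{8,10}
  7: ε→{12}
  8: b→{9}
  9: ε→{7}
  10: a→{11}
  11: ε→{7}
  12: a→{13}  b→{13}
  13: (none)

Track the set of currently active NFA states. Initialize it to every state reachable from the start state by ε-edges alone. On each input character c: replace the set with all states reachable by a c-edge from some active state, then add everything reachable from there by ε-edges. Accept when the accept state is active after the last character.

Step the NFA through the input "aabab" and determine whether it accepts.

Answer: ACCEPT

Trace:
S₀ = ε-closure({0}) = {0}
'a' @ 1: {1,2}
'a' @ 2: {3,4}
'b' @ 3: {5,6,8,10}
'a' @ 4: {7,11,12}
'b' @ 5: {13}  (accept∈set)
after full input: {13}  (accept=13 in)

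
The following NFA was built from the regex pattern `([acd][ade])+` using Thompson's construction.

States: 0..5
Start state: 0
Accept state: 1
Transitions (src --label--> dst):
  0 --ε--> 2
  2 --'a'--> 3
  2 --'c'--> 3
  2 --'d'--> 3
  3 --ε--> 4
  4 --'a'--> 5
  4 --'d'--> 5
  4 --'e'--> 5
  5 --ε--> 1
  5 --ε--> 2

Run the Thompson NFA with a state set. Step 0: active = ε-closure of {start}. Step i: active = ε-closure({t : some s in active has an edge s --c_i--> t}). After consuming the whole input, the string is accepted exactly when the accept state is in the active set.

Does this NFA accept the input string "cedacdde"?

Answer: ACCEPT

Derivation:
initial (ε-close {0}): {0,2}
'c' @ 1: {3,4}
'e' @ 2: {1,2,5}  ✓accept
'd' @ 3: {3,4}
'a' @ 4: {1,2,5}  ✓accept
'c' @ 5: {3,4}
'd' @ 6: {1,2,5}  ✓accept
'd' @ 7: {3,4}
'e' @ 8: {1,2,5}  ✓accept
end set {1,2,5} — state 1 in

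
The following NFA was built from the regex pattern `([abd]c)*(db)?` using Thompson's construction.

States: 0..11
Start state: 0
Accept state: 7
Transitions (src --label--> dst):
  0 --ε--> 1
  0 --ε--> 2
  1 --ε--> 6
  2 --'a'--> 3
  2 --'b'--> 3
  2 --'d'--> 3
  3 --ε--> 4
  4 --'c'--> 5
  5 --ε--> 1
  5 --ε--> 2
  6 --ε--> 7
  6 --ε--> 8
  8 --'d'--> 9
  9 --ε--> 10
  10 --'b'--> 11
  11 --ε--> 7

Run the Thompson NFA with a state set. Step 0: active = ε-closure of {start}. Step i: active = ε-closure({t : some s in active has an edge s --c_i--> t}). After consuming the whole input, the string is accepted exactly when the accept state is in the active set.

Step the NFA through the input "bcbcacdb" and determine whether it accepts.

Answer: ACCEPT

Steps:
start: ε-closure({0}) = {0,1,2,6,7,8}
'b' @ 1: {3,4}
'c' @ 2: {1,2,5,6,7,8}  ✓accept
'b' @ 3: {3,4}
'c' @ 4: {1,2,5,6,7,8}  ✓accept
'a' @ 5: {3,4}
'c' @ 6: {1,2,5,6,7,8}  ✓accept
'd' @ 7: {3,4,9,10}
'b' @ 8: {7,11}  ✓accept
final: {7,11}; accept 7 in set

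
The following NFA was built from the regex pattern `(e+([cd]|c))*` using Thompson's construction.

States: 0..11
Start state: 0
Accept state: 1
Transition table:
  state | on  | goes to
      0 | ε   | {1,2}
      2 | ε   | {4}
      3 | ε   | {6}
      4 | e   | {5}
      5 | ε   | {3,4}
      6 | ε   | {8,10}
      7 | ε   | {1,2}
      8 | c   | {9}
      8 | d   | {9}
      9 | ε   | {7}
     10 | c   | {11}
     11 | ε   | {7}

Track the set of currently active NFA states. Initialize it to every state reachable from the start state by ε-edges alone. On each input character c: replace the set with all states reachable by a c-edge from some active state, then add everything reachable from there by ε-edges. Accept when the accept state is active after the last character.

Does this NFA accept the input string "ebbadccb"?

Answer: REJECT

Trace:
S₀ = ε-closure({0}) = {0,1,2,4}
'e' @ 1: {3,4,5,6,8,10}
'b' @ 2: {}  — dead — no transitions
rest 'badccb' ignored (set empty)
end set {} — state 1 not in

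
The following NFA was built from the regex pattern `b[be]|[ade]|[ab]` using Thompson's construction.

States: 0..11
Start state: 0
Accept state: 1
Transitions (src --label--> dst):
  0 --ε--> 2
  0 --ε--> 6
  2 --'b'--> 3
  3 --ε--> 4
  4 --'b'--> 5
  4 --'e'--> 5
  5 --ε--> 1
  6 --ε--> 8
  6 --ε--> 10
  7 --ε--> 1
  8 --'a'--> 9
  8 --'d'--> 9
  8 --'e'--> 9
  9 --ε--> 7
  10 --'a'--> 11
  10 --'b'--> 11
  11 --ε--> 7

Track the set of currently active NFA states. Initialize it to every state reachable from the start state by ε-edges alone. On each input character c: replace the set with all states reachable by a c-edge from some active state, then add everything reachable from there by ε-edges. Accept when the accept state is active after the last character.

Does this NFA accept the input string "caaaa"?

initial (ε-close {0}): {0,2,6,8,10}
'c' @ 1: {}  — no active states
rest 'aaaa' ignored (set empty)
after full input: {}  (accept=1 not in)

Answer: REJECT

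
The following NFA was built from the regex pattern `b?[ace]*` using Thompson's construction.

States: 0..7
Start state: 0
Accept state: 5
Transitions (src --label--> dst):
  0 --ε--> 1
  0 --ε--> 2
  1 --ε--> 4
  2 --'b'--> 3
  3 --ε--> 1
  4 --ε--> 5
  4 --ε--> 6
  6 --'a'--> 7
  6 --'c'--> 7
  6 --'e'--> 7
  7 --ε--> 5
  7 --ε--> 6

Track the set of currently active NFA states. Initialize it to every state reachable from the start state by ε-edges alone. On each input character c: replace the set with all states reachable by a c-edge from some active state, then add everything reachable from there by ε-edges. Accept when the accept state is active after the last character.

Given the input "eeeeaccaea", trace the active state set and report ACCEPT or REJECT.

Answer: ACCEPT

Steps:
start: ε-closure({0}) = {0,1,2,4,5,6}
'e' @ 1: {5,6,7}  (accept∈set)
'e' @ 2: {5,6,7}  (accept∈set)
'e' @ 3: {5,6,7}  (accept∈set)
'e' @ 4: {5,6,7}  (accept∈set)
'a' @ 5: {5,6,7}  (accept∈set)
'c' @ 6: {5,6,7}  (accept∈set)
'c' @ 7: {5,6,7}  (accept∈set)
'a' @ 8: {5,6,7}  (accept∈set)
'e' @ 9: {5,6,7}  (accept∈set)
'a' @ 10: {5,6,7}  (accept∈set)
after full input: {5,6,7}  (accept=5 in)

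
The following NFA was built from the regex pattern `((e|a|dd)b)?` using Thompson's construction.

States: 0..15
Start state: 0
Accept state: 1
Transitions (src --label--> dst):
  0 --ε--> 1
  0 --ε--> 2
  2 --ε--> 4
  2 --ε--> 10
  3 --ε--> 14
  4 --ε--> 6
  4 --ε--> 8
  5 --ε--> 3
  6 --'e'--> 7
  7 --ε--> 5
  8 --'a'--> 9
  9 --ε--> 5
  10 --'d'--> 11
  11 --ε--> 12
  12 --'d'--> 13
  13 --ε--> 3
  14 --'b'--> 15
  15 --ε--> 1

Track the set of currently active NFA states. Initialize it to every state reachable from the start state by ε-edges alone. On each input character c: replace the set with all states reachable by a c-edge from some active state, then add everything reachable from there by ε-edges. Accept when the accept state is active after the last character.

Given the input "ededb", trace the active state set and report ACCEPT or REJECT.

initial (ε-close {0}): {0,1,2,4,6,8,10}
'e' @ 1: {3,5,7,14}
'd' @ 2: {}  — state set empty
rest 'edb' ignored (set empty)
end set {} — state 1 not in

Answer: REJECT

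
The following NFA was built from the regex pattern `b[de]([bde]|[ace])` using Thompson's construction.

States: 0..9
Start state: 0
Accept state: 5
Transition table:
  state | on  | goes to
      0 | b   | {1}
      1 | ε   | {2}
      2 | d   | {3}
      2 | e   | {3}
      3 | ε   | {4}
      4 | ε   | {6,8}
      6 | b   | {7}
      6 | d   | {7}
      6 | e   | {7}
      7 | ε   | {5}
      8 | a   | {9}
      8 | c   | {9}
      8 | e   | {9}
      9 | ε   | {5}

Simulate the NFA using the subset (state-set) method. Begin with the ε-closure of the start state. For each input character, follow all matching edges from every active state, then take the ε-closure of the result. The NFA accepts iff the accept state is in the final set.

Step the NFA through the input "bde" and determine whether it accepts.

initial (ε-close {0}): {0}
'b' @ 1: {1,2}
'd' @ 2: {3,4,6,8}
'e' @ 3: {5,7,9}  [accepting]
final: {5,7,9}; accept 5 in set

Answer: ACCEPT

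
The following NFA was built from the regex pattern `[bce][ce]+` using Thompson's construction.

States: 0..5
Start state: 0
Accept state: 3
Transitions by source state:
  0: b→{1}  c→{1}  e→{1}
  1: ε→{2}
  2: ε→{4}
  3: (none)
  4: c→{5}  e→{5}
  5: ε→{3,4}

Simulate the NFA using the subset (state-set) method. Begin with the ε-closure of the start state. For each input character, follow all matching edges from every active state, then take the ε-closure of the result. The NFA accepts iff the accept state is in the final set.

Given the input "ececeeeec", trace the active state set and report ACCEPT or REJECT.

start: ε-closure({0}) = {0}
'e' @ 1: {1,2,4}
'c' @ 2: {3,4,5}  [accepting]
'e' @ 3: {3,4,5}  [accepting]
'c' @ 4: {3,4,5}  [accepting]
'e' @ 5: {3,4,5}  [accepting]
'e' @ 6: {3,4,5}  [accepting]
'e' @ 7: {3,4,5}  [accepting]
'e' @ 8: {3,4,5}  [accepting]
'c' @ 9: {3,4,5}  [accepting]
final: {3,4,5}; accept 3 in set

Answer: ACCEPT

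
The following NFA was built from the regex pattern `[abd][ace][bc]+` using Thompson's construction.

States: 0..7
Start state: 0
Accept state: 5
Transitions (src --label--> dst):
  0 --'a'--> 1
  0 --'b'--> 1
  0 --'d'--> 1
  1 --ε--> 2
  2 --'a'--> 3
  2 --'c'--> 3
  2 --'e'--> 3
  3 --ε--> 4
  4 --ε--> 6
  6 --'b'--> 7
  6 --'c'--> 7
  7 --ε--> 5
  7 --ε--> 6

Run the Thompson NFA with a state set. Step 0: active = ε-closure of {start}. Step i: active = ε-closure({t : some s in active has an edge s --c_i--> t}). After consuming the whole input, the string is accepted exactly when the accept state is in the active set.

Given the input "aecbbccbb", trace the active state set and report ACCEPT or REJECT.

Answer: ACCEPT

Derivation:
start: ε-closure({0}) = {0}
'a' @ 1: {1,2}
'e' @ 2: {3,4,6}
'c' @ 3: {5,6,7}  (accept∈set)
'b' @ 4: {5,6,7}  (accept∈set)
'b' @ 5: {5,6,7}  (accept∈set)
'c' @ 6: {5,6,7}  (accept∈set)
'c' @ 7: {5,6,7}  (accept∈set)
'b' @ 8: {5,6,7}  (accept∈set)
'b' @ 9: {5,6,7}  (accept∈set)
final: {5,6,7}; accept 5 in set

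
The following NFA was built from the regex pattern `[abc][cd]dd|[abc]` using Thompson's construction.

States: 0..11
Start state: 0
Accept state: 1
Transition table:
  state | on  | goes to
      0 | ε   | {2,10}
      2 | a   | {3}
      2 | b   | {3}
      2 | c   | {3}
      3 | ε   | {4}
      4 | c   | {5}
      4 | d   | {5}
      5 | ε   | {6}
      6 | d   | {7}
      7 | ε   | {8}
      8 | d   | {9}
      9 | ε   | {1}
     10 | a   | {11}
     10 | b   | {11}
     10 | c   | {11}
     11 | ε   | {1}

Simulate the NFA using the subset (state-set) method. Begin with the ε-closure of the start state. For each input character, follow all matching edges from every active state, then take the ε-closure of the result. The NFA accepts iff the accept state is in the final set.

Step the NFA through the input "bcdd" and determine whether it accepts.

S₀ = ε-closure({0}) = {0,2,10}
'b' @ 1: {1,3,4,11}  (accept∈set)
'c' @ 2: {5,6}
'd' @ 3: {7,8}
'd' @ 4: {1,9}  (accept∈set)
final: {1,9}; accept 1 in set

Answer: ACCEPT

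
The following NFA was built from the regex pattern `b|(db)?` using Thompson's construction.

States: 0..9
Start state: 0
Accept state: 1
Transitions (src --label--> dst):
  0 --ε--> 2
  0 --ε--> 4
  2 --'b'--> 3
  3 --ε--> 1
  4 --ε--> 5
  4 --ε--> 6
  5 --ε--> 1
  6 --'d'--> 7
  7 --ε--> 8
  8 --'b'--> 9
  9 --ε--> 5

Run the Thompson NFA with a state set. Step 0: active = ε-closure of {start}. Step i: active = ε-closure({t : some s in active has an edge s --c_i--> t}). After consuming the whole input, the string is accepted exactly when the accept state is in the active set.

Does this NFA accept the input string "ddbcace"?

start: ε-closure({0}) = {0,1,2,4,5,6}
'd' @ 1: {7,8}
'd' @ 2: {}  — state set empty
rest 'bcace' ignored (set empty)
after full input: {}  (accept=1 not in)

Answer: REJECT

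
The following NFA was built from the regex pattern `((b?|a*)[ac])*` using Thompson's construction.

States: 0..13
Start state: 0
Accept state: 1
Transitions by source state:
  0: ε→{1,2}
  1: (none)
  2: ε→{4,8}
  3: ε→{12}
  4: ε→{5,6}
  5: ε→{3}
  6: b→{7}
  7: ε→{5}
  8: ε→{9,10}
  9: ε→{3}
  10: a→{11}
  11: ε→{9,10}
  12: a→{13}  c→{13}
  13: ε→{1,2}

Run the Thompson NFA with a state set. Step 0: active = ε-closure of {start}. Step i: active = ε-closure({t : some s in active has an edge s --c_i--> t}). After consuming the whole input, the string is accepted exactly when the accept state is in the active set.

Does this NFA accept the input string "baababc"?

S₀ = ε-closure({0}) = {0,1,2,3,4,5,6,8,9,10,12}
'b' @ 1: {3,5,7,12}
'a' @ 2: {1,2,3,4,5,6,8,9,10,12,13}  ✓accept
'a' @ 3: {1,2,3,4,5,6,8,9,10,11,12,13}  ✓accept
'b' @ 4: {3,5,7,12}
'a' @ 5: {1,2,3,4,5,6,8,9,10,12,13}  ✓accept
'b' @ 6: {3,5,7,12}
'c' @ 7: {1,2,3,4,5,6,8,9,10,12,13}  ✓accept
end set {1,2,3,4,5,6,8,9,10,12,13} — state 1 in

Answer: ACCEPT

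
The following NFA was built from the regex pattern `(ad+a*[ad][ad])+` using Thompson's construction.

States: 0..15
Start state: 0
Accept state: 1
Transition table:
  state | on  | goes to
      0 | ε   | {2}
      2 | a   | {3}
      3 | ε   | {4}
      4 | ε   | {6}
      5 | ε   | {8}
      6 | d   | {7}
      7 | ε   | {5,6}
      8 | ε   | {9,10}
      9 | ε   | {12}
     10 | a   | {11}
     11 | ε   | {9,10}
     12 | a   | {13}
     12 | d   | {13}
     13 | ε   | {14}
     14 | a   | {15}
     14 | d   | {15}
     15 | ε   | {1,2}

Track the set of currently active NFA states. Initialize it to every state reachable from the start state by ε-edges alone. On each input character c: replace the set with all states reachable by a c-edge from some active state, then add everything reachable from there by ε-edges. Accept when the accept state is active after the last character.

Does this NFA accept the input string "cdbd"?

initial (ε-close {0}): {0,2}
'c' @ 1: {}  — no active states
rest 'dbd' ignored (set empty)
after full input: {}  (accept=1 not in)

Answer: REJECT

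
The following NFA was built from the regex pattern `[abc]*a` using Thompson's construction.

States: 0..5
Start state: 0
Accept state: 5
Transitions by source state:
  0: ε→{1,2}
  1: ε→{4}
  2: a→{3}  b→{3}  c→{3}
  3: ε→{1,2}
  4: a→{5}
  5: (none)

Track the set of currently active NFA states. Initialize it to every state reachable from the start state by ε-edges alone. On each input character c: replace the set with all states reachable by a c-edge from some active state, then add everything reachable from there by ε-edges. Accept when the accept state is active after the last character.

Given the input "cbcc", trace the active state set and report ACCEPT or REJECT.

start: ε-closure({0}) = {0,1,2,4}
'c' @ 1: {1,2,3,4}
'b' @ 2: {1,2,3,4}
'c' @ 3: {1,2,3,4}
'c' @ 4: {1,2,3,4}
after full input: {1,2,3,4}  (accept=5 not in)

Answer: REJECT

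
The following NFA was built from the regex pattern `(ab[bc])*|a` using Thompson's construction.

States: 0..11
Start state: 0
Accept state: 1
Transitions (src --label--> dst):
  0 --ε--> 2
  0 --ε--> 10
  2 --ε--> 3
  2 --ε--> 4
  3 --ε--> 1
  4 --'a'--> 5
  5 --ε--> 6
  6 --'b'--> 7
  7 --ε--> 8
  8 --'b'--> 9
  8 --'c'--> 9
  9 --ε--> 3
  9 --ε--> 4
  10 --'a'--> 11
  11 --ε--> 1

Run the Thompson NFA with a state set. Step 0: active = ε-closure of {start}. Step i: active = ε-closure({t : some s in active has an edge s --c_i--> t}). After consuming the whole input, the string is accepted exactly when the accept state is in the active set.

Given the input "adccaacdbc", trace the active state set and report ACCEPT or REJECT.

start: ε-closure({0}) = {0,1,2,3,4,10}
'a' @ 1: {1,5,6,11}  ✓accept
'd' @ 2: {}  — no active states
rest 'ccaacdbc' ignored (set empty)
after full input: {}  (accept=1 not in)

Answer: REJECT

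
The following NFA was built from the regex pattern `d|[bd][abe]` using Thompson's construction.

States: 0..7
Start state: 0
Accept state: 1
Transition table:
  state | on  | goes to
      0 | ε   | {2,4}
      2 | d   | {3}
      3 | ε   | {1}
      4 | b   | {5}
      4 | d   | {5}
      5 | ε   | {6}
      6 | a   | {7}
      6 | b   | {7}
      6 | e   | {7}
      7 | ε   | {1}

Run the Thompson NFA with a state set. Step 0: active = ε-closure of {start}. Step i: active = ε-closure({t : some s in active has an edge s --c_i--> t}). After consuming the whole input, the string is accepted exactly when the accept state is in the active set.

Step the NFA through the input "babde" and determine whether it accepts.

Answer: REJECT

Derivation:
start: ε-closure({0}) = {0,2,4}
'b' @ 1: {5,6}
'a' @ 2: {1,7}  (accept∈set)
'b' @ 3: {}  — dead — no transitions
rest 'de' ignored (set empty)
end set {} — state 1 not in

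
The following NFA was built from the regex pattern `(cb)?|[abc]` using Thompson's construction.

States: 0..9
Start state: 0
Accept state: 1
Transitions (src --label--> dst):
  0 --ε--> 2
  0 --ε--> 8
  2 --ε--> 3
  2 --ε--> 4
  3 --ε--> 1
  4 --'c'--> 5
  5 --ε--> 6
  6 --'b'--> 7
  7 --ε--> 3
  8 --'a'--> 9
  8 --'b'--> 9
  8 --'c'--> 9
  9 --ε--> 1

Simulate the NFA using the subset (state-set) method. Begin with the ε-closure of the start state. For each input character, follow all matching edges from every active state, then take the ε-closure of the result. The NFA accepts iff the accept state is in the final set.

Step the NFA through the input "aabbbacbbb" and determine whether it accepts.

Answer: REJECT

Steps:
start: ε-closure({0}) = {0,1,2,3,4,8}
'a' @ 1: {1,9}  [accepting]
'a' @ 2: {}  — dead — no transitions
rest 'bbbacbbb' ignored (set empty)
final: {}; accept 1 not in set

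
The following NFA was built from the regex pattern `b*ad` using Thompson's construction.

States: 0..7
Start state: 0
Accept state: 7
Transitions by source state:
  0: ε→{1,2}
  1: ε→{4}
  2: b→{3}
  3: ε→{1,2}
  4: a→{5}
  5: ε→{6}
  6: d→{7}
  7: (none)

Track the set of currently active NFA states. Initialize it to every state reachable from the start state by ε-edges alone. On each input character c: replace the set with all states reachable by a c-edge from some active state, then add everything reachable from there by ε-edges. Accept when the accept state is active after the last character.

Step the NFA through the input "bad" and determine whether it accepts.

initial (ε-close {0}): {0,1,2,4}
'b' @ 1: {1,2,3,4}
'a' @ 2: {5,6}
'd' @ 3: {7}  ✓accept
end set {7} — state 7 in

Answer: ACCEPT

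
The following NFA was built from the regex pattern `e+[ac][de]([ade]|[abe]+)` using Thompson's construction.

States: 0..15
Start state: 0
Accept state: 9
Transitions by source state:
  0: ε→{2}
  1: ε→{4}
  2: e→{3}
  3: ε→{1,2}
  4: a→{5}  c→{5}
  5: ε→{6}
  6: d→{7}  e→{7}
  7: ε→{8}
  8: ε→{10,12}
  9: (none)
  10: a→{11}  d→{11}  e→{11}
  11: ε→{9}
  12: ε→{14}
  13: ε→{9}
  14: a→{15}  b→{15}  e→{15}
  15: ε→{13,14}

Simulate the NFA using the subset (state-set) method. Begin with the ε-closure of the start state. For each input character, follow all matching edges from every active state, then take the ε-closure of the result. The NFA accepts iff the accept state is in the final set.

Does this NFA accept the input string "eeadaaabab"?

Answer: ACCEPT

Trace:
initial (ε-close {0}): {0,2}
'e' @ 1: {1,2,3,4}
'e' @ 2: {1,2,3,4}
'a' @ 3: {5,6}
'd' @ 4: {7,8,10,12,14}
'a' @ 5: {9,11,13,14,15}  [accepting]
'a' @ 6: {9,13,14,15}  [accepting]
'a' @ 7: {9,13,14,15}  [accepting]
'b' @ 8: {9,13,14,15}  [accepting]
'a' @ 9: {9,13,14,15}  [accepting]
'b' @ 10: {9,13,14,15}  [accepting]
end set {9,13,14,15} — state 9 in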